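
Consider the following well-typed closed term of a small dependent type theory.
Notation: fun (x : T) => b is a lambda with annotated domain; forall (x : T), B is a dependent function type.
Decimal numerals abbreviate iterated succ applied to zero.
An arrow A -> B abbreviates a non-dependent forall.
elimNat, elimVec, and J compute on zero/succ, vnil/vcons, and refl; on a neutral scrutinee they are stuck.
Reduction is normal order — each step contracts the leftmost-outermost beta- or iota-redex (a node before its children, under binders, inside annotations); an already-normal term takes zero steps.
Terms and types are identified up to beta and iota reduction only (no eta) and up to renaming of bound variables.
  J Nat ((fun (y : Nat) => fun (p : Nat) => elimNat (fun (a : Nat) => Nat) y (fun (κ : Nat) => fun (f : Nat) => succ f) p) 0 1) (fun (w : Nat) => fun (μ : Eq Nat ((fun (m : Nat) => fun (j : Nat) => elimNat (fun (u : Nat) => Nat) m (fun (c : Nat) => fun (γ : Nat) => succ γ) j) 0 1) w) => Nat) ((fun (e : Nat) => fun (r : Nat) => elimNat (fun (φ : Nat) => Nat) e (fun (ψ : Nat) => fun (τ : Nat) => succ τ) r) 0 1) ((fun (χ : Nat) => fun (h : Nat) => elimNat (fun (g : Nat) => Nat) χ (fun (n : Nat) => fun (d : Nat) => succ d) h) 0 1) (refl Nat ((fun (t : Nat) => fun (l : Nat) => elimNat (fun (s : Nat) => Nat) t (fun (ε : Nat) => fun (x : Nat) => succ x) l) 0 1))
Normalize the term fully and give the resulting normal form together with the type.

normal form:
  1
inferred type:
  Nat


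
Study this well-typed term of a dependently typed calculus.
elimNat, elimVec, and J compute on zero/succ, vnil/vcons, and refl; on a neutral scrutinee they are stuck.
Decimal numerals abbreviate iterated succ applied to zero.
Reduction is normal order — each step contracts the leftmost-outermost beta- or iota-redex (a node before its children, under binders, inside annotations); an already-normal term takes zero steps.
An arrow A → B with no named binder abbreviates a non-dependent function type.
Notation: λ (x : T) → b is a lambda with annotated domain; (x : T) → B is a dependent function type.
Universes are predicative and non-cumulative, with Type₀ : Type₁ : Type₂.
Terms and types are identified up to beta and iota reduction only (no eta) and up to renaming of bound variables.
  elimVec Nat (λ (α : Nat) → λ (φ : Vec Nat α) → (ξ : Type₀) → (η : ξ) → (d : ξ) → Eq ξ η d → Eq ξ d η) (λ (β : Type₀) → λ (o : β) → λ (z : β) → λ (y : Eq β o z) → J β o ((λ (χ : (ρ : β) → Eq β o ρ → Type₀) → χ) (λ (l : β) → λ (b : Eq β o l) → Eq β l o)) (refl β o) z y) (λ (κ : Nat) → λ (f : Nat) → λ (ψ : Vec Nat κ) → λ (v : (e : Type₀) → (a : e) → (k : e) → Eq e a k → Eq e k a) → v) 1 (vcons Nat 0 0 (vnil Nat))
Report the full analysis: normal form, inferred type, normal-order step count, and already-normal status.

normal form:
  λ (α : Type₀) → λ (φ : α) → λ (ξ : α) → λ (η : Eq α φ ξ) → J α φ (λ (d : α) → λ (β : Eq α φ d) → Eq α d φ) (refl α φ) ξ η
type:
  (α : Type₀) → (φ : α) → (ξ : α) → Eq α φ ξ → Eq α ξ φ
reduction steps (normal order): 7
started in normal form: no
first contracted redex: an elimVec iota-redex


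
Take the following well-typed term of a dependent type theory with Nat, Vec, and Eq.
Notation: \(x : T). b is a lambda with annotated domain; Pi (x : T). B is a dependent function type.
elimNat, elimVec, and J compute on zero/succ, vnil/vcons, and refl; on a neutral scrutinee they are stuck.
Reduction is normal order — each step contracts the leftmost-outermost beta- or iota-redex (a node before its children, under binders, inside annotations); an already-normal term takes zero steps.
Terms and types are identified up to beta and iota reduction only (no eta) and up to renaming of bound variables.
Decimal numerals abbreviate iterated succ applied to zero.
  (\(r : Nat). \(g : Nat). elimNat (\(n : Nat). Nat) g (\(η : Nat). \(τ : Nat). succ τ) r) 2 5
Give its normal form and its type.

resulting normal form:
  7
inferred type:
  Nat


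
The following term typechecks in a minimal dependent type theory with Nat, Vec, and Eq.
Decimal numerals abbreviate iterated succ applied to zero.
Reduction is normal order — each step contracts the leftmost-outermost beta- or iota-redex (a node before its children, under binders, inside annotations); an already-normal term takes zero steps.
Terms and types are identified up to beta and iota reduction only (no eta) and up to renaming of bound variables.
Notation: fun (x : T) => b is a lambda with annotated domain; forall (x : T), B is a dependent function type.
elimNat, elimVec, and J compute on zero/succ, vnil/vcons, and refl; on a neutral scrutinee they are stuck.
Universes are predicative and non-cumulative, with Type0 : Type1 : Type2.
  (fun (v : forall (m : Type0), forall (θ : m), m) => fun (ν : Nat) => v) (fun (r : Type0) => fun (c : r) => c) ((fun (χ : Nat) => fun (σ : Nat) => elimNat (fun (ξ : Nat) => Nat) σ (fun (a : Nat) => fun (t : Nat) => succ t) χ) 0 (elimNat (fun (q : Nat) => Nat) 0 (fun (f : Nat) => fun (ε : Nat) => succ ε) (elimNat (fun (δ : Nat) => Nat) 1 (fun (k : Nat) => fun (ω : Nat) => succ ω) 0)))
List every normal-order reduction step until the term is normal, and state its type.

normal-order reduction:
  (fun (v : forall (m : Type0), forall (θ : m), m) => fun (ν : Nat) => v) (fun (r : Type0) => fun (c : r) => c) ((fun (χ : Nat) => fun (σ : Nat) => elimNat (fun (ξ : Nat) => Nat) σ (fun (a : Nat) => fun (t : Nat) => succ t) χ) 0 (elimNat (fun (q : Nat) => Nat) 0 (fun (f : Nat) => fun (ε : Nat) => succ ε) (elimNat (fun (δ : Nat) => Nat) 1 (fun (k : Nat) => fun (ω : Nat) => succ ω) 0)))
  ~> (fun (v : Nat) => fun (m : Type0) => fun (θ : m) => θ) ((fun (ν : Nat) => fun (r : Nat) => elimNat (fun (c : Nat) => Nat) r (fun (χ : Nat) => fun (σ : Nat) => succ σ) ν) 0 (elimNat (fun (ξ : Nat) => Nat) 0 (fun (a : Nat) => fun (t : Nat) => succ t) (elimNat (fun (q : Nat) => Nat) 1 (fun (f : Nat) => fun (ε : Nat) => succ ε) 0)))
  ~> fun (v : Type0) => fun (m : v) => m
inferred type:
  forall (v : Type0), forall (m : v), v


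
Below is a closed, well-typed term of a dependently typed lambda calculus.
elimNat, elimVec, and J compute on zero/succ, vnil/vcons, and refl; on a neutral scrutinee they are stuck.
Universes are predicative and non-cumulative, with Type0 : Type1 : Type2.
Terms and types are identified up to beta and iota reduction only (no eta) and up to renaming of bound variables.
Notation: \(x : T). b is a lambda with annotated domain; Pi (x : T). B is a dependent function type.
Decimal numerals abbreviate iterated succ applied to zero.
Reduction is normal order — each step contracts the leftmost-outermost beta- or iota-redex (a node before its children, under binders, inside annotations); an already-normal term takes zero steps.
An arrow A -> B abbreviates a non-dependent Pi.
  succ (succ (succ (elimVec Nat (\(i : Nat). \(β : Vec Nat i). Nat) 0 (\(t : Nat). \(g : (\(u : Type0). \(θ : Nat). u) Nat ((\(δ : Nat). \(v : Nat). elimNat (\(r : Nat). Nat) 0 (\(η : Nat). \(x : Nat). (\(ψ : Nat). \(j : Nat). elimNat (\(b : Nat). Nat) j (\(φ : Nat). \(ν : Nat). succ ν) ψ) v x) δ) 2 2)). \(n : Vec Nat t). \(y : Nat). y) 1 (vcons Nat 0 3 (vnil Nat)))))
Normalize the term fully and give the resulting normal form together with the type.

resulting normal form:
  3
type:
  Nat


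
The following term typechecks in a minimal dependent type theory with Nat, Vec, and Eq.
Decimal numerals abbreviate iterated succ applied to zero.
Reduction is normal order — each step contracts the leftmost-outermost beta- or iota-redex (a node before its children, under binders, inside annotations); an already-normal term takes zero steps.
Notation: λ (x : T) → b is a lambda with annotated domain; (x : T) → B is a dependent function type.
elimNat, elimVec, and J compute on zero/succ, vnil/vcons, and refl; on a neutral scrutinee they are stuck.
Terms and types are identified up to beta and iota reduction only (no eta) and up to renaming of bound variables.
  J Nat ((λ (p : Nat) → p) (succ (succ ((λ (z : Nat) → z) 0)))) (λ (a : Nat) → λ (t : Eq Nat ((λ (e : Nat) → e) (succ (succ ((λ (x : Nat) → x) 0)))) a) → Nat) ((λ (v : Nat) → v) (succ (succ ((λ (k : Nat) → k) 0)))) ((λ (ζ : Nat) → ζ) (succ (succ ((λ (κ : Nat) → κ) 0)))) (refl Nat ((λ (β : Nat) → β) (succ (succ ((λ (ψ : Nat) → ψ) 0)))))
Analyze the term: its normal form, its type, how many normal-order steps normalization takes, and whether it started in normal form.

resulting normal form:
  2
the term's type:
  Nat
normal-order step count: 3
already normal: no
first contracted redex: a J iota-redex


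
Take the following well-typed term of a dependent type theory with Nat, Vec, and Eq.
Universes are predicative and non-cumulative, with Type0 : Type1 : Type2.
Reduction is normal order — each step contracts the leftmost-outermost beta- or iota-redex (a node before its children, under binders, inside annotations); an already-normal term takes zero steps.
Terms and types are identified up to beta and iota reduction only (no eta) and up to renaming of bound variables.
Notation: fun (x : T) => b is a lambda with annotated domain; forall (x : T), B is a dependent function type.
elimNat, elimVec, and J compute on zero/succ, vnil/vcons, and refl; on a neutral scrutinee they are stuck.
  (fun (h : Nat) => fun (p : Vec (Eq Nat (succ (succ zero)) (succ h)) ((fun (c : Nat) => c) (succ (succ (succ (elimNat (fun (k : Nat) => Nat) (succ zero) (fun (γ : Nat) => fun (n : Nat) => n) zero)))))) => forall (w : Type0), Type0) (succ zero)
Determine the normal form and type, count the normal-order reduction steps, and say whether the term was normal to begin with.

reduced normal form:
  fun (h : Vec (Eq Nat (succ (succ zero)) (succ (succ zero))) (succ (succ (succ (succ zero))))) => forall (p : Type0), Type0
inferred type:
  forall (h : Vec (Eq Nat (succ (succ zero)) (succ (succ zero))) (succ (succ (succ (succ zero))))), Type1
reduction steps (normal order): 3
term was already normal: no
first redex: a beta-redex


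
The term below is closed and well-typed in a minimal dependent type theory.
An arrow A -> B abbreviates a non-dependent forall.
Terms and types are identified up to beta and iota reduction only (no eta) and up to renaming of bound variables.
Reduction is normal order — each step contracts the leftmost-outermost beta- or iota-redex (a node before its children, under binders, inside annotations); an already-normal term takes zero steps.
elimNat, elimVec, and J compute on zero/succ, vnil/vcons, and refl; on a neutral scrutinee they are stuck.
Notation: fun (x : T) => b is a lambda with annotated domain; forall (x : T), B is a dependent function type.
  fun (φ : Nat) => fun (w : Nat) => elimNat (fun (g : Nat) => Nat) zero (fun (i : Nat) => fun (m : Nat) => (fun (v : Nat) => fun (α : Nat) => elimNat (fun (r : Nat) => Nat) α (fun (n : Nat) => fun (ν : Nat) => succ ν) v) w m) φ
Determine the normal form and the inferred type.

resulting normal form:
  fun (φ : Nat) => fun (w : Nat) => elimNat (fun (g : Nat) => Nat) zero (fun (i : Nat) => fun (m : Nat) => elimNat (fun (v : Nat) => Nat) m (fun (α : Nat) => fun (r : Nat) => succ r) w) φ
type:
  Nat -> Nat -> Nat
observation: reduction starts at a beta-redex, and 2 normal-order steps reach the normal form.


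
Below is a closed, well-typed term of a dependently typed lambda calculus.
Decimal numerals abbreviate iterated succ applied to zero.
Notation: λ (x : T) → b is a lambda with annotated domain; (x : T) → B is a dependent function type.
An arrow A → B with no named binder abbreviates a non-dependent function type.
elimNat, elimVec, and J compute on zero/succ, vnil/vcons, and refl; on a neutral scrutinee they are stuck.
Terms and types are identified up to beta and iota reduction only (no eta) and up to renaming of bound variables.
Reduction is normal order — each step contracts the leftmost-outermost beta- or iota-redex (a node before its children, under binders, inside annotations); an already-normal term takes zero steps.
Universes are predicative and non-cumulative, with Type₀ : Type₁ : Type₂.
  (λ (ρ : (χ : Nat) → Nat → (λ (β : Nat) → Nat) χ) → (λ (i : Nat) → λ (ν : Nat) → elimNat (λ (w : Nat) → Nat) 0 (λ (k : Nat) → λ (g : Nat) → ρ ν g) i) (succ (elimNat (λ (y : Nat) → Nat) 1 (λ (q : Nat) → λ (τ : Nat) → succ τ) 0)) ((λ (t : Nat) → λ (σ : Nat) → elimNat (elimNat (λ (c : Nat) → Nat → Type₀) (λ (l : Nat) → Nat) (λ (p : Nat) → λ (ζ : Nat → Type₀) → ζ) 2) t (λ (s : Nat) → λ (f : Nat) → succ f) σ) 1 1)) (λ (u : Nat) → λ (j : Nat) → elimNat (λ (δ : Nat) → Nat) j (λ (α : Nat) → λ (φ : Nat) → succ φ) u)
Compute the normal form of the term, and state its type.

normal form:
  4
type:
  Nat


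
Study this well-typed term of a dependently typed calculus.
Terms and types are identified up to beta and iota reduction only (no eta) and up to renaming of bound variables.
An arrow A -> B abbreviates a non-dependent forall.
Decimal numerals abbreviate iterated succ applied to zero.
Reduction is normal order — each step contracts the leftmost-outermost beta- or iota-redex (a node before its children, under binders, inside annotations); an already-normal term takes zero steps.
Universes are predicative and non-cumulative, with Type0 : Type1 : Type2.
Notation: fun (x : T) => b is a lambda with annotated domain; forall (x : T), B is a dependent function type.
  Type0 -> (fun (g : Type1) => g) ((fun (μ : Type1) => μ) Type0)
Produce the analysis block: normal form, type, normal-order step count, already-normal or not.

reduced normal form:
  Type0 -> Type0
inferred type:
  Type1
steps to reach normal form (normal order): 2
started in normal form: no
first contracted redex: a beta-redex


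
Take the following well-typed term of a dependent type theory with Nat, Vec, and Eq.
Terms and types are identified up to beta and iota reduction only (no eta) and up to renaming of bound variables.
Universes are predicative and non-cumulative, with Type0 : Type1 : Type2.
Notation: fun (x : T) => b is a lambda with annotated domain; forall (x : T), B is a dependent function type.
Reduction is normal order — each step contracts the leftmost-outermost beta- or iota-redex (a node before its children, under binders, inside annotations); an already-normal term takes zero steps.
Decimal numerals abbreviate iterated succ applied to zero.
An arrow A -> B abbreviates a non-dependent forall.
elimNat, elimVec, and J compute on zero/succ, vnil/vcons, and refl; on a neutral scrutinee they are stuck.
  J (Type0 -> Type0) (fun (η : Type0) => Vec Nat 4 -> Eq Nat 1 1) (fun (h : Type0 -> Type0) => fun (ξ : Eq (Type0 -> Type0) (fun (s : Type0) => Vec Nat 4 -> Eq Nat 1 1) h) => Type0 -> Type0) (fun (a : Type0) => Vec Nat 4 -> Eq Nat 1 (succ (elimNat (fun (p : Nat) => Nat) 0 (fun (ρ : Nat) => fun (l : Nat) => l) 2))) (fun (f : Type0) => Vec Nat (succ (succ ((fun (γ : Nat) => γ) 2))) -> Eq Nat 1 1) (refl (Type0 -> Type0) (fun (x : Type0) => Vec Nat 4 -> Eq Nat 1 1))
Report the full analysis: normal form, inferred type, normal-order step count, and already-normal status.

resulting normal form:
  fun (η : Type0) => Vec Nat 4 -> Eq Nat 1 1
inferred type:
  Type0 -> Type0
normal-order step count: 8
started in normal form: no
first contracted redex: a J iota-redex


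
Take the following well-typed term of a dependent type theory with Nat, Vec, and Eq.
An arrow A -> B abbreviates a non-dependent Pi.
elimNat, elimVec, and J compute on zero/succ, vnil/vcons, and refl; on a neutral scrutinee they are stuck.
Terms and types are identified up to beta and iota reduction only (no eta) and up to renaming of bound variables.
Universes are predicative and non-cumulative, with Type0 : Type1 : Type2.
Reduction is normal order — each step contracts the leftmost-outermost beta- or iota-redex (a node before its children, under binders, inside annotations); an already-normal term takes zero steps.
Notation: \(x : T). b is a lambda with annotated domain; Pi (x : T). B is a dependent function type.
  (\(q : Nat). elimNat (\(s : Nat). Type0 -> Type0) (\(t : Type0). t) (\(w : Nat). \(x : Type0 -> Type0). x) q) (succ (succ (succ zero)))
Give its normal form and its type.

normal form:
  \(q : Type0). q
inferred type:
  Type0 -> Type0


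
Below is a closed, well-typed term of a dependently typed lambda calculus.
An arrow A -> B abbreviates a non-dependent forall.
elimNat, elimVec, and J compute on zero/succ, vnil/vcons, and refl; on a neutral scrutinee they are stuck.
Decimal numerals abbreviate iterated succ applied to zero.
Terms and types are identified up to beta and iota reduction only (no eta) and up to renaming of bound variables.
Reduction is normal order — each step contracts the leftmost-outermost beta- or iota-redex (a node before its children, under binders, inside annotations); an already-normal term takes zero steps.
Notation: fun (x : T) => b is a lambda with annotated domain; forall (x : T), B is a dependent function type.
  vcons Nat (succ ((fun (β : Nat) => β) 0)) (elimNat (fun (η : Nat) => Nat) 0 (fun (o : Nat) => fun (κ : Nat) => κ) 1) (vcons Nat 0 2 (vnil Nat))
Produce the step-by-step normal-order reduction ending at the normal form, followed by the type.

normal-order reduction:
  vcons Nat (succ ((fun (β : Nat) => β) 0)) (elimNat (fun (η : Nat) => Nat) 0 (fun (o : Nat) => fun (κ : Nat) => κ) 1) (vcons Nat 0 2 (vnil Nat))
  ~> vcons Nat 1 (elimNat (fun (β : Nat) => Nat) 0 (fun (η : Nat) => fun (o : Nat) => o) 1) (vcons Nat 0 2 (vnil Nat))
  ~> vcons Nat 1 ((fun (β : Nat) => fun (η : Nat) => η) 0 (elimNat (fun (o : Nat) => Nat) 0 (fun (κ : Nat) => fun (l : Nat) => l) 0)) (vcons Nat 0 2 (vnil Nat))
  ~> vcons Nat 1 ((fun (β : Nat) => β) (elimNat (fun (η : Nat) => Nat) 0 (fun (o : Nat) => fun (κ : Nat) => κ) 0)) (vcons Nat 0 2 (vnil Nat))
  ~> vcons Nat 1 (elimNat (fun (β : Nat) => Nat) 0 (fun (η : Nat) => fun (o : Nat) => o) 0) (vcons Nat 0 2 (vnil Nat))
  ~> vcons Nat 1 0 (vcons Nat 0 2 (vnil Nat))
inferred type:
  Vec Nat 2


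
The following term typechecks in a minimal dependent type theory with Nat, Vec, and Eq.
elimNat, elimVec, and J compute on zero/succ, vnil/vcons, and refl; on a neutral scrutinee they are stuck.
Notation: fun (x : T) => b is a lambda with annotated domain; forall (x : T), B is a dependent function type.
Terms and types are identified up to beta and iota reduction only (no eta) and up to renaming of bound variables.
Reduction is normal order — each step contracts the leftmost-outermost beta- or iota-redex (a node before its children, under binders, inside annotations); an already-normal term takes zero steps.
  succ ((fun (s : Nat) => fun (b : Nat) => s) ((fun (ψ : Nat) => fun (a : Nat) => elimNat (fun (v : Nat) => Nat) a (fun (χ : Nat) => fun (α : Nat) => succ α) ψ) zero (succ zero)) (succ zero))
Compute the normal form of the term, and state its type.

reduced normal form:
  succ (succ zero)
type:
  Nat
observation: 5 normal-order steps separate the term from its normal form.


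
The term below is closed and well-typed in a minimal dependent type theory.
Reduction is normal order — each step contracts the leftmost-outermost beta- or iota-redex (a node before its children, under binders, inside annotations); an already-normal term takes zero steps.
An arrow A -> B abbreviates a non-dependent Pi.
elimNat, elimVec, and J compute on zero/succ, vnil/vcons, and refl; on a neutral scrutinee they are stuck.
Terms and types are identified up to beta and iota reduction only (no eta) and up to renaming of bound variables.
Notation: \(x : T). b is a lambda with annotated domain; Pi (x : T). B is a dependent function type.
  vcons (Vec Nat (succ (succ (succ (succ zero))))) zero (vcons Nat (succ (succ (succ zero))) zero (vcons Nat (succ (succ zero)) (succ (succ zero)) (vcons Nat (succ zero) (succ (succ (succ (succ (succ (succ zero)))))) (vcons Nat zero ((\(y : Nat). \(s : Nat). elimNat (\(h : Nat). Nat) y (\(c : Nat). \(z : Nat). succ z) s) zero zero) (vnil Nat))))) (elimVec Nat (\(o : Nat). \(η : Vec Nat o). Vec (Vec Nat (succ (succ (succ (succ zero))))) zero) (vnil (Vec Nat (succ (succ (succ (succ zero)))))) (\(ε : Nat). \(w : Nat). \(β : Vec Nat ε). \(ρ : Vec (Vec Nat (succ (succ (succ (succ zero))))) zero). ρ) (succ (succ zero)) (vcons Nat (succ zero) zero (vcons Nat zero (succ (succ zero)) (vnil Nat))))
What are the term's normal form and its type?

reduced normal form:
  vcons (Vec Nat (succ (succ (succ (succ zero))))) zero (vcons Nat (succ (succ (succ zero))) zero (vcons Nat (succ (succ zero)) (succ (succ zero)) (vcons Nat (succ zero) (succ (succ (succ (succ (succ (succ zero)))))) (vcons Nat zero zero (vnil Nat))))) (vnil (Vec Nat (succ (succ (succ (succ zero))))))
type:
  Vec (Vec Nat (succ (succ (succ (succ zero))))) (succ zero)


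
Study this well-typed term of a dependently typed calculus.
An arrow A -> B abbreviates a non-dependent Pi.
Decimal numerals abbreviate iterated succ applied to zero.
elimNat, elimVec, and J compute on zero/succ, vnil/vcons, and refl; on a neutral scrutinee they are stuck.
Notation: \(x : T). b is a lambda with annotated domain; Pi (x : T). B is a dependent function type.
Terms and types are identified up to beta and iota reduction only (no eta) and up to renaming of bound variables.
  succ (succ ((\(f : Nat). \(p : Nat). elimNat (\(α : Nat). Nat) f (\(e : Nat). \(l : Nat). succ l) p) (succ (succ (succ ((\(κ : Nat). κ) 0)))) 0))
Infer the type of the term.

the term's type:
  Nat


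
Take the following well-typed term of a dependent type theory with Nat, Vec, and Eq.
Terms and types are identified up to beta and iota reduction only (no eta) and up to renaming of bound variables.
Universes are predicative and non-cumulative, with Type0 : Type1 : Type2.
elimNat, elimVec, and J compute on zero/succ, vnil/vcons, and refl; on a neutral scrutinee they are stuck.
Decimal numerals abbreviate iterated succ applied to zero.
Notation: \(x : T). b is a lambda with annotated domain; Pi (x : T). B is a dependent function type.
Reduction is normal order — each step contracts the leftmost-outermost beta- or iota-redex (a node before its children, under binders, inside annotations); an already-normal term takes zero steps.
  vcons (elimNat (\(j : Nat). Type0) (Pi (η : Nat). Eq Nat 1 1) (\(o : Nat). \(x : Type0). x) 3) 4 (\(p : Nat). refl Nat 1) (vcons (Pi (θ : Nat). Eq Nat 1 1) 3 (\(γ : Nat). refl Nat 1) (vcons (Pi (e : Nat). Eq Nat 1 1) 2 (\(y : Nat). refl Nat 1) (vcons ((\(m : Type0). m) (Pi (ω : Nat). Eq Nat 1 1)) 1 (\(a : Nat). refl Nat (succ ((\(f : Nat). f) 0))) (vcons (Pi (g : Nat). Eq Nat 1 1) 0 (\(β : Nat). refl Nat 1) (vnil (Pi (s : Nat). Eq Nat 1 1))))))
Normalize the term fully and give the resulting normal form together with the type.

normal form:
  vcons (Pi (j : Nat). Eq Nat 1 1) 4 (\(η : Nat). refl Nat 1) (vcons (Pi (o : Nat). Eq Nat 1 1) 3 (\(x : Nat). refl Nat 1) (vcons (Pi (p : Nat). Eq Nat 1 1) 2 (\(θ : Nat). refl Nat 1) (vcons (Pi (γ : Nat). Eq Nat 1 1) 1 (\(e : Nat). refl Nat 1) (vcons (Pi (y : Nat). Eq Nat 1 1) 0 (\(m : Nat). refl Nat 1) (vnil (Pi (ω : Nat). Eq Nat 1 1))))))
type:
  Vec (Pi (j : Nat). Eq Nat 1 1) 5
observation: the term reaches its normal form after 12 normal-order steps.


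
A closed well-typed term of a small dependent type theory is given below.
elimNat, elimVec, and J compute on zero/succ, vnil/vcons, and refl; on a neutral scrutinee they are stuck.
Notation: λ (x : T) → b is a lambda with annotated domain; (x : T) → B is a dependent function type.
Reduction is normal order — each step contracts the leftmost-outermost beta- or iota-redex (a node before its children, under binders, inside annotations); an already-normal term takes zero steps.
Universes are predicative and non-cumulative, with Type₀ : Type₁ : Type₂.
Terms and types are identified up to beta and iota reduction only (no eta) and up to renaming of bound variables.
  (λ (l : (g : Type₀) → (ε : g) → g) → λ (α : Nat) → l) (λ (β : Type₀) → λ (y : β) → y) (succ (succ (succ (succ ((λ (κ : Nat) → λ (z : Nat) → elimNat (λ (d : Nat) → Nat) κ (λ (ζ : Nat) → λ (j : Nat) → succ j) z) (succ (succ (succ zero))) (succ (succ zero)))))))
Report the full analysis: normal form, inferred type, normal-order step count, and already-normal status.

reduced normal form:
  λ (l : Type₀) → λ (g : l) → g
inferred type:
  (l : Type₀) → (g : l) → l
reduction steps (normal order): 2
started in normal form: no
first contracted redex: a beta-redex


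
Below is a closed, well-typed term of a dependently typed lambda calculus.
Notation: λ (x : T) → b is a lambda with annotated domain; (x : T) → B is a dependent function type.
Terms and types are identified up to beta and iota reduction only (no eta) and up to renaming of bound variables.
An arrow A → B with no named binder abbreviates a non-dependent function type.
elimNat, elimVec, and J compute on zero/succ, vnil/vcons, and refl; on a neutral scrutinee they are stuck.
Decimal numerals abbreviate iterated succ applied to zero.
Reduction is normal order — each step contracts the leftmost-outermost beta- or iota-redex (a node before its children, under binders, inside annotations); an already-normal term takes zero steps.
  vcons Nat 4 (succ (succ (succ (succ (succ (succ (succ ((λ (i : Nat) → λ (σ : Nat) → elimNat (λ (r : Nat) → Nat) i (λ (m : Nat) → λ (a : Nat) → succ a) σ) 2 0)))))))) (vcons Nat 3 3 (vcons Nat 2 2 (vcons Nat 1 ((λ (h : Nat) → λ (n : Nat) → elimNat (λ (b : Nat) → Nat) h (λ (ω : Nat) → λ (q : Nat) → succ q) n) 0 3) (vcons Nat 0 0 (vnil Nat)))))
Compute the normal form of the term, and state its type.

reduced normal form:
  vcons Nat 4 9 (vcons Nat 3 3 (vcons Nat 2 2 (vcons Nat 1 3 (vcons Nat 0 0 (vnil Nat)))))
the term's type:
  Vec Nat 5
observation: the leftmost-outermost redex is a beta-redex, and normalization takes 15 steps.


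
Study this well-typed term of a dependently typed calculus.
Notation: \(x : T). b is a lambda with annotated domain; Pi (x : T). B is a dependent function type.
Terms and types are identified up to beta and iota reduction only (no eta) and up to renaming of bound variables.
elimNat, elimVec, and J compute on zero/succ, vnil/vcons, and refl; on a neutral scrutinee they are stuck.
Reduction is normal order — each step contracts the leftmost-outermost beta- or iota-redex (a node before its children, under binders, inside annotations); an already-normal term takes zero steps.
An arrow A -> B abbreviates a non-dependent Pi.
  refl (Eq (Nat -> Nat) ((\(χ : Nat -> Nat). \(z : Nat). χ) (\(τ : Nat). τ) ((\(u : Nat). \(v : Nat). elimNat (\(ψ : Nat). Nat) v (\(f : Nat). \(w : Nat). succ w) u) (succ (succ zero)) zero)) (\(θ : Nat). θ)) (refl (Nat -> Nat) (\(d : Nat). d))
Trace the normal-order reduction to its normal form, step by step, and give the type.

normal-order reduction:
  refl (Eq (Nat -> Nat) ((\(χ : Nat -> Nat). \(z : Nat). χ) (\(τ : Nat). τ) ((\(u : Nat). \(v : Nat). elimNat (\(ψ : Nat). Nat) v (\(f : Nat). \(w : Nat). succ w) u) (succ (succ zero)) zero)) (\(θ : Nat). θ)) (refl (Nat -> Nat) (\(d : Nat). d))
  ~> refl (Eq (Nat -> Nat) ((\(χ : Nat). \(z : Nat). z) ((\(τ : Nat). \(u : Nat). elimNat (\(v : Nat). Nat) u (\(ψ : Nat). \(f : Nat). succ f) τ) (succ (succ zero)) zero)) (\(w : Nat). w)) (refl (Nat -> Nat) (\(θ : Nat). θ))
  ~> refl (Eq (Nat -> Nat) (\(χ : Nat). χ) (\(z : Nat). z)) (refl (Nat -> Nat) (\(τ : Nat). τ))
the term's type:
  Eq (Eq (Nat -> Nat) (\(χ : Nat). χ) (\(z : Nat). z)) (refl (Nat -> Nat) (\(τ : Nat). τ)) (refl (Nat -> Nat) (\(u : Nat). u))


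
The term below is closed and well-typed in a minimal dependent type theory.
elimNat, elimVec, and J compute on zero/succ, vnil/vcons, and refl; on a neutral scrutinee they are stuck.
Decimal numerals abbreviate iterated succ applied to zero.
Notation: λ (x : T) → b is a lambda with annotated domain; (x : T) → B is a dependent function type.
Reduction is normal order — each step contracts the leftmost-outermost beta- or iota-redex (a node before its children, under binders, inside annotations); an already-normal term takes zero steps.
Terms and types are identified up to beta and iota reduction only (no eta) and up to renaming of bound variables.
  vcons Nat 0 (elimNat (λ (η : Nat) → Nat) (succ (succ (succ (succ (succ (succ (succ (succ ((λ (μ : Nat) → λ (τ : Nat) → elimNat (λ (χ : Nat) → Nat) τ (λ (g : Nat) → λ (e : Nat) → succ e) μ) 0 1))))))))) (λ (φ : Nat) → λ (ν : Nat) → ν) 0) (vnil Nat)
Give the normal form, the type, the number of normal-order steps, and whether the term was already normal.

normal form:
  vcons Nat 0 9 (vnil Nat)
inferred type:
  Vec Nat 1
steps to reach normal form (normal order): 4
already normal: no
first redex: an elimNat iota-redex


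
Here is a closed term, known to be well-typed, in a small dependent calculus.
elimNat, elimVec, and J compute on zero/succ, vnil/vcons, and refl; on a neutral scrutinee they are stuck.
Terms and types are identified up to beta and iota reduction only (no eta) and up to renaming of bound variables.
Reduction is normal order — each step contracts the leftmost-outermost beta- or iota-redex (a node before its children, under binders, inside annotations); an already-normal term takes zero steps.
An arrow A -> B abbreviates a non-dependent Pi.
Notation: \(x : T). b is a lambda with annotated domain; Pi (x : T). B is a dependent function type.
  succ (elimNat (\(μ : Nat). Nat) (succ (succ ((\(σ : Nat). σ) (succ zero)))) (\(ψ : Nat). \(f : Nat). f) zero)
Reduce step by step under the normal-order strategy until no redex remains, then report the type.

reduction (normal order):
  succ (elimNat (\(μ : Nat). Nat) (succ (succ ((\(σ : Nat). σ) (succ zero)))) (\(ψ : Nat). \(f : Nat). f) zero)
  ~> succ (succ (succ ((\(μ : Nat). μ) (succ zero))))
  ~> succ (succ (succ (succ zero)))
type:
  Nat


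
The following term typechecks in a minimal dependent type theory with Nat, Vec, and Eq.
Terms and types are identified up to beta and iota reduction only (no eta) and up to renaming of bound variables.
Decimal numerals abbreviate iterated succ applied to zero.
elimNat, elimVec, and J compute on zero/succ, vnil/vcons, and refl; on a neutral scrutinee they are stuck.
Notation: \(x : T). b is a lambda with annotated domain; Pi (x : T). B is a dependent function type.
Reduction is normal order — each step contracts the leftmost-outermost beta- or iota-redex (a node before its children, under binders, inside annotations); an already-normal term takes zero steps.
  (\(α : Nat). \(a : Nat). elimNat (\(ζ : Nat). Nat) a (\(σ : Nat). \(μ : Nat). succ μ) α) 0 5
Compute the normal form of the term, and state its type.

resulting normal form:
  5
type:
  Nat


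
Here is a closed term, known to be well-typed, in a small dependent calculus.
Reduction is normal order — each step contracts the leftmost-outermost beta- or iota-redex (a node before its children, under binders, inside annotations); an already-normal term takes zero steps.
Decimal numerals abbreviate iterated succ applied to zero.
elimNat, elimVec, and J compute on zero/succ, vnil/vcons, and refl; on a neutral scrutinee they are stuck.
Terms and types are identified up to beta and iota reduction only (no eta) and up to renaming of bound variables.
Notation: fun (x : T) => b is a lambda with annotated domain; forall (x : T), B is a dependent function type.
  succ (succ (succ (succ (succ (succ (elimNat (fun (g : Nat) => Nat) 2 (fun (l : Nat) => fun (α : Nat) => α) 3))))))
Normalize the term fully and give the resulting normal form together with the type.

resulting normal form:
  8
the term's type:
  Nat


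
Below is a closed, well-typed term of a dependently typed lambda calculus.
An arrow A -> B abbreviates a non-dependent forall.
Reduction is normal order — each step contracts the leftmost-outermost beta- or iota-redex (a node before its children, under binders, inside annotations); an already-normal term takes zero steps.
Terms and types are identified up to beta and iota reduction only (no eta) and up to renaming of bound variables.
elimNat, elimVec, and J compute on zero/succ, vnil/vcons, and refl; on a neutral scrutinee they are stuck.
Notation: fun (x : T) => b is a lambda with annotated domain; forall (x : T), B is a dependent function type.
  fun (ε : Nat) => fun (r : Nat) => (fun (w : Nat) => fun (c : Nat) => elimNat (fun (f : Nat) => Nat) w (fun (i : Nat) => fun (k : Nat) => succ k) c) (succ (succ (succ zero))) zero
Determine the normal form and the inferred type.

resulting normal form:
  fun (ε : Nat) => fun (r : Nat) => succ (succ (succ zero))
inferred type:
  Nat -> Nat -> Nat
observation: reduction starts at a beta-redex, and 3 normal-order steps reach the normal form.


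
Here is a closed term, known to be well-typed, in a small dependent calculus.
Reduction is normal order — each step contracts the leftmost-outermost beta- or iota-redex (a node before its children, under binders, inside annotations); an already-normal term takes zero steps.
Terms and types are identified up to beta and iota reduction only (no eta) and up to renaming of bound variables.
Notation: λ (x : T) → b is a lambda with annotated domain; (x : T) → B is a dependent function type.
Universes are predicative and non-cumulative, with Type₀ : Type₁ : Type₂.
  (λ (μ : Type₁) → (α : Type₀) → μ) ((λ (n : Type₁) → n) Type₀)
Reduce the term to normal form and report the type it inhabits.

normal form:
  (μ : Type₀) → Type₀
inferred type:
  Type₁
observation: normalization takes exactly 2 steps under the normal-order strategy.


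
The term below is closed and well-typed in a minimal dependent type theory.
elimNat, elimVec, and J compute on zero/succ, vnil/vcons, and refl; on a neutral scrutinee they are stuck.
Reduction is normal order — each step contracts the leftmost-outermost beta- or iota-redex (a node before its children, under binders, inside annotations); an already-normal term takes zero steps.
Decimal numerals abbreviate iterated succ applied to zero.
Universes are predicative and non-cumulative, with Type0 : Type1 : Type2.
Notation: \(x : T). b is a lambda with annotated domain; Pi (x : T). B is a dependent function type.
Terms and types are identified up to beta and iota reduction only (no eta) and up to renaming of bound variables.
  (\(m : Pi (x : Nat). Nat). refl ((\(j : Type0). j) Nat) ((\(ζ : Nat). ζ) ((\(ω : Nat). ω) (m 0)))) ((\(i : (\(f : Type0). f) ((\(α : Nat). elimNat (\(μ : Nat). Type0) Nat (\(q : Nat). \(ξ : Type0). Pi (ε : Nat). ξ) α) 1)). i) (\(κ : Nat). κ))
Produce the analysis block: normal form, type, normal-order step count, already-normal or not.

resulting normal form:
  refl Nat 0
type:
  Eq Nat 0 0
normal-order step count: 6
term was already normal: no
first redex: a beta-redex


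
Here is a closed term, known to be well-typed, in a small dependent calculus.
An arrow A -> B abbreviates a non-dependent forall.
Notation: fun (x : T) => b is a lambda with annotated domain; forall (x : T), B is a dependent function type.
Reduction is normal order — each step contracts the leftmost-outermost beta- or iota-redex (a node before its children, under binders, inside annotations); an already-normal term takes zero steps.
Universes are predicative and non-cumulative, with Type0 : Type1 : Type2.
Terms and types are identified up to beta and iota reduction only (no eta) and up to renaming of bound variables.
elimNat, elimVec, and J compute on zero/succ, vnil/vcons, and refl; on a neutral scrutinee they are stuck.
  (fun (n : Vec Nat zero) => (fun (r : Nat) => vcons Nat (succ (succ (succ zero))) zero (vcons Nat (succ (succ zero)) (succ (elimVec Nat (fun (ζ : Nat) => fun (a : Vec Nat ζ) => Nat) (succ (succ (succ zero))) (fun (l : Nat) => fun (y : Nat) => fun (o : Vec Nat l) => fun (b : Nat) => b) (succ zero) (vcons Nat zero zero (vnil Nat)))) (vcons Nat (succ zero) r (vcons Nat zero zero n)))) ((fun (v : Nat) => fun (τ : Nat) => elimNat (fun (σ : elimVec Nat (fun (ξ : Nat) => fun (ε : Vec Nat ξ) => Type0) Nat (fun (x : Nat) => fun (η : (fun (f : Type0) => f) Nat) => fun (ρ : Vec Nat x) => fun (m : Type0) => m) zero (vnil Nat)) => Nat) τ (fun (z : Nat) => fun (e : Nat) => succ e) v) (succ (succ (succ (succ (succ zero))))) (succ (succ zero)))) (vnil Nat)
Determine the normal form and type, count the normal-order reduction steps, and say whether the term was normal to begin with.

resulting normal form:
  vcons Nat (succ (succ (succ zero))) zero (vcons Nat (succ (succ zero)) (succ (succ (succ (succ zero)))) (vcons Nat (succ zero) (succ (succ (succ (succ (succ (succ (succ zero))))))) (vcons Nat zero zero (vnil Nat))))
the term's type:
  Vec Nat (succ (succ (succ (succ zero))))
normal-order step count: 26
already normal: no
first redex: a beta-redex


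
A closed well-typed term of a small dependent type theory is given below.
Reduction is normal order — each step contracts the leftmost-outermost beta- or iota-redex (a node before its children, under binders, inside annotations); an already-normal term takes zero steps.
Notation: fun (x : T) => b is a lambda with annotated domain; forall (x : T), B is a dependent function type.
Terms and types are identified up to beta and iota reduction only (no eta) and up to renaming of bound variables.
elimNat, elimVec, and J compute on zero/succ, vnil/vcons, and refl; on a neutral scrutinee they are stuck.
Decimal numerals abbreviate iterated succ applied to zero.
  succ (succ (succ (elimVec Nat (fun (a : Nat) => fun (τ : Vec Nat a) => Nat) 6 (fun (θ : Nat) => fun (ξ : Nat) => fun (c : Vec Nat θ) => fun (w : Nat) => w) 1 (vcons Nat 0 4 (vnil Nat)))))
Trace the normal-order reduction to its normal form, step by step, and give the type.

reduction (normal order):
  succ (succ (succ (elimVec Nat (fun (a : Nat) => fun (τ : Vec Nat a) => Nat) 6 (fun (θ : Nat) => fun (ξ : Nat) => fun (c : Vec Nat θ) => fun (w : Nat) => w) 1 (vcons Nat 0 4 (vnil Nat)))))
  ~> succ (succ (succ ((fun (a : Nat) => fun (τ : Nat) => fun (θ : Vec Nat a) => fun (ξ : Nat) => ξ) 0 4 (vnil Nat) (elimVec Nat (fun (c : Nat) => fun (w : Vec Nat c) => Nat) 6 (fun (t : Nat) => fun (η : Nat) => fun (ψ : Vec Nat t) => fun (u : Nat) => u) 0 (vnil Nat)))))
  ~> succ (succ (succ ((fun (a : Nat) => fun (τ : Vec Nat 0) => fun (θ : Nat) => θ) 4 (vnil Nat) (elimVec Nat (fun (ξ : Nat) => fun (c : Vec Nat ξ) => Nat) 6 (fun (w : Nat) => fun (t : Nat) => fun (η : Vec Nat w) => fun (ψ : Nat) => ψ) 0 (vnil Nat)))))
  ~> succ (succ (succ ((fun (a : Vec Nat 0) => fun (τ : Nat) => τ) (vnil Nat) (elimVec Nat (fun (θ : Nat) => fun (ξ : Vec Nat θ) => Nat) 6 (fun (c : Nat) => fun (w : Nat) => fun (t : Vec Nat c) => fun (η : Nat) => η) 0 (vnil Nat)))))
  ~> succ (succ (succ ((fun (a : Nat) => a) (elimVec Nat (fun (τ : Nat) => fun (θ : Vec Nat τ) => Nat) 6 (fun (ξ : Nat) => fun (c : Nat) => fun (w : Vec Nat ξ) => fun (t : Nat) => t) 0 (vnil Nat)))))
  ~> succ (succ (succ (elimVec Nat (fun (a : Nat) => fun (τ : Vec Nat a) => Nat) 6 (fun (θ : Nat) => fun (ξ : Nat) => fun (c : Vec Nat θ) => fun (w : Nat) => w) 0 (vnil Nat))))
  ~> 9
type:
  Nat


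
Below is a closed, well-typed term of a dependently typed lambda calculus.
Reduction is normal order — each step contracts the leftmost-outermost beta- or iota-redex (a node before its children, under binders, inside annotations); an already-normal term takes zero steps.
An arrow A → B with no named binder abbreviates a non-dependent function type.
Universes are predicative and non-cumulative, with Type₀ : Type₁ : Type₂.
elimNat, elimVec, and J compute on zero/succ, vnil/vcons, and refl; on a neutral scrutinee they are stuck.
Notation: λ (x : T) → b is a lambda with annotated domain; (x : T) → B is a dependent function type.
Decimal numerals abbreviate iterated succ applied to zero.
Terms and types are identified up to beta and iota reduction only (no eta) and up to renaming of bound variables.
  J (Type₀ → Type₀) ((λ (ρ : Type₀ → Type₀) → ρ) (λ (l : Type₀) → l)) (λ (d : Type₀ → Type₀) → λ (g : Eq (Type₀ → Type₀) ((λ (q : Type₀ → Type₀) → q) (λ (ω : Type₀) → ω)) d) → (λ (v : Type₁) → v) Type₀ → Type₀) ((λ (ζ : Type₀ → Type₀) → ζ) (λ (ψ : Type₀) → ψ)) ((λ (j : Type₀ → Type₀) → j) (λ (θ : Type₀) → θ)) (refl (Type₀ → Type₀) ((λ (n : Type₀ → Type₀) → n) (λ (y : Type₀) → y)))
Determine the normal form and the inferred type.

reduced normal form:
  λ (ρ : Type₀) → ρ
type:
  Type₀ → Type₀
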